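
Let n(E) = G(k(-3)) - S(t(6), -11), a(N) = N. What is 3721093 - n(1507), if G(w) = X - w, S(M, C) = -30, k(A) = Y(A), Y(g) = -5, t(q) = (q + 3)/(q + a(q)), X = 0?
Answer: 3721058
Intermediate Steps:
t(q) = (3 + q)/(2*q) (t(q) = (q + 3)/(q + q) = (3 + q)/((2*q)) = (3 + q)*(1/(2*q)) = (3 + q)/(2*q))
k(A) = -5
G(w) = -w (G(w) = 0 - w = -w)
n(E) = 35 (n(E) = -1*(-5) - 1*(-30) = 5 + 30 = 35)
3721093 - n(1507) = 3721093 - 1*35 = 3721093 - 35 = 3721058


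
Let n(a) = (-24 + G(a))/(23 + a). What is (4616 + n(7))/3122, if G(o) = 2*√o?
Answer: 11538/7805 + √7/46830 ≈ 1.4783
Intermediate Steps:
n(a) = (-24 + 2*√a)/(23 + a)
(4616 + n(7))/3122 = (4616 + 2*(-12 + √7)/(23 + 7))/3122 = (4616 + 2*(-12 + √7)/30)*(1/3122) = (4616 + 2*(1/30)*(-12 + √7))*(1/3122) = (4616 + (-⅘ + √7/15))*(1/3122) = (23076/5 + √7/15)*(1/3122) = 11538/7805 + √7/46830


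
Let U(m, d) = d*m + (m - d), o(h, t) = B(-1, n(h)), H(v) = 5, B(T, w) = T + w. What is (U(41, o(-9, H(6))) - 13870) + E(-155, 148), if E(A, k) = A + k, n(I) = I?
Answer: -14236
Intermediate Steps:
o(h, t) = -1 + h
U(m, d) = m - d + d*m
(U(41, o(-9, H(6))) - 13870) + E(-155, 148) = ((41 - (-1 - 9) + (-1 - 9)*41) - 13870) + (-155 + 148) = ((41 - 1*(-10) - 10*41) - 13870) - 7 = ((41 + 10 - 410) - 13870) - 7 = (-359 - 13870) - 7 = -14229 - 7 = -14236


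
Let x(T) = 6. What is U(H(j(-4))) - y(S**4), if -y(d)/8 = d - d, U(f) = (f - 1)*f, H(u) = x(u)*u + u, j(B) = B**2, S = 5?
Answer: 12432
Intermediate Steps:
H(u) = 7*u (H(u) = 6*u + u = 7*u)
U(f) = f*(-1 + f) (U(f) = (-1 + f)*f = f*(-1 + f))
y(d) = 0 (y(d) = -8*(d - d) = -8*0 = 0)
U(H(j(-4))) - y(S**4) = (7*(-4)**2)*(-1 + 7*(-4)**2) - 1*0 = (7*16)*(-1 + 7*16) + 0 = 112*(-1 + 112) + 0 = 112*111 + 0 = 12432 + 0 = 12432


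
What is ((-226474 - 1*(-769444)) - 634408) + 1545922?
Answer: 1454484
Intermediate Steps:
((-226474 - 1*(-769444)) - 634408) + 1545922 = ((-226474 + 769444) - 634408) + 1545922 = (542970 - 634408) + 1545922 = -91438 + 1545922 = 1454484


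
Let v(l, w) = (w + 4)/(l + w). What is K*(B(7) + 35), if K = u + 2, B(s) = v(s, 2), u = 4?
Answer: 214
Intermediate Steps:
v(l, w) = (4 + w)/(l + w)
B(s) = 6/(2 + s) (B(s) = (4 + 2)/(s + 2) = 6/(2 + s))
K = 6 (K = 4 + 2 = 6)
K*(B(7) + 35) = 6*(6/(2 + 7) + 35) = 6*(6/9 + 35) = 6*(6*(1/9) + 35) = 6*(2/3 + 35) = 6*(107/3) = 214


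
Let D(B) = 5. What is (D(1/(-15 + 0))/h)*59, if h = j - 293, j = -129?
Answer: -295/422 ≈ -0.69905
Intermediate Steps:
h = -422 (h = -129 - 293 = -422)
(D(1/(-15 + 0))/h)*59 = (5/(-422))*59 = (5*(-1/422))*59 = -5/422*59 = -295/422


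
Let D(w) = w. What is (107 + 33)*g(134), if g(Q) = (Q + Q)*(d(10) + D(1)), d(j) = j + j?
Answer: 787920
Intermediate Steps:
d(j) = 2*j
g(Q) = 42*Q (g(Q) = (Q + Q)*(2*10 + 1) = (2*Q)*(20 + 1) = (2*Q)*21 = 42*Q)
(107 + 33)*g(134) = (107 + 33)*(42*134) = 140*5628 = 787920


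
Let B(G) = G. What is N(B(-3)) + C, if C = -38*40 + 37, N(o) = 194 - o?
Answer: -1286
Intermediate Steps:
C = -1483 (C = -1520 + 37 = -1483)
N(B(-3)) + C = (194 - 1*(-3)) - 1483 = (194 + 3) - 1483 = 197 - 1483 = -1286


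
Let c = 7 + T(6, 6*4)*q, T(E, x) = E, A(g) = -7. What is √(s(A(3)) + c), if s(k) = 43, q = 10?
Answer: √110 ≈ 10.488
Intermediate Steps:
c = 67 (c = 7 + 6*10 = 7 + 60 = 67)
√(s(A(3)) + c) = √(43 + 67) = √110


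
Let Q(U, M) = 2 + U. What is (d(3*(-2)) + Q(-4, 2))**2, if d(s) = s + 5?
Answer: 9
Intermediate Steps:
d(s) = 5 + s
(d(3*(-2)) + Q(-4, 2))**2 = ((5 + 3*(-2)) + (2 - 4))**2 = ((5 - 6) - 2)**2 = (-1 - 2)**2 = (-3)**2 = 9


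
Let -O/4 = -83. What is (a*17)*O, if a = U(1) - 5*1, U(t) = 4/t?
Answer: -5644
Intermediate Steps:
O = 332 (O = -4*(-83) = 332)
a = -1 (a = 4/1 - 5*1 = 4*1 - 5 = 4 - 5 = -1)
(a*17)*O = -1*17*332 = -17*332 = -5644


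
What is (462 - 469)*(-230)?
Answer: 1610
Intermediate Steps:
(462 - 469)*(-230) = -7*(-230) = 1610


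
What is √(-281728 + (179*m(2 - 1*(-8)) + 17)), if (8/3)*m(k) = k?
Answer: I*√1124159/2 ≈ 530.13*I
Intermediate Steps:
m(k) = 3*k/8
√(-281728 + (179*m(2 - 1*(-8)) + 17)) = √(-281728 + (179*(3*(2 - 1*(-8))/8) + 17)) = √(-281728 + (179*(3*(2 + 8)/8) + 17)) = √(-281728 + (179*((3/8)*10) + 17)) = √(-281728 + (179*(15/4) + 17)) = √(-281728 + (2685/4 + 17)) = √(-281728 + 2753/4) = √(-1124159/4) = I*√1124159/2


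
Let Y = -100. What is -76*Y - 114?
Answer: 7486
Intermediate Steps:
-76*Y - 114 = -76*(-100) - 114 = 7600 - 114 = 7486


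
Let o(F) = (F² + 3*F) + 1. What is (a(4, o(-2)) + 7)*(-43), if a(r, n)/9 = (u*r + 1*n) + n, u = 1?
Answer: -1075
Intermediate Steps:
o(F) = 1 + F² + 3*F
a(r, n) = 9*r + 18*n (a(r, n) = 9*((1*r + 1*n) + n) = 9*((r + n) + n) = 9*((n + r) + n) = 9*(r + 2*n) = 9*r + 18*n)
(a(4, o(-2)) + 7)*(-43) = ((9*4 + 18*(1 + (-2)² + 3*(-2))) + 7)*(-43) = ((36 + 18*(1 + 4 - 6)) + 7)*(-43) = ((36 + 18*(-1)) + 7)*(-43) = ((36 - 18) + 7)*(-43) = (18 + 7)*(-43) = 25*(-43) = -1075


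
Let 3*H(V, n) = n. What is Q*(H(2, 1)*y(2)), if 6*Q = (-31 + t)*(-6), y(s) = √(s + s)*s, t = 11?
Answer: 80/3 ≈ 26.667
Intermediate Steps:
y(s) = √2*s^(3/2) (y(s) = √(2*s)*s = (√2*√s)*s = √2*s^(3/2))
H(V, n) = n/3
Q = 20 (Q = ((-31 + 11)*(-6))/6 = (-20*(-6))/6 = (⅙)*120 = 20)
Q*(H(2, 1)*y(2)) = 20*(((⅓)*1)*(√2*2^(3/2))) = 20*((√2*(2*√2))/3) = 20*((⅓)*4) = 20*(4/3) = 80/3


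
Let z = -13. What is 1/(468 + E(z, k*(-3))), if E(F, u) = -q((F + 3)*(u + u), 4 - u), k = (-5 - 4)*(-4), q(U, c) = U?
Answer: -1/1692 ≈ -0.00059102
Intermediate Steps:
k = 36 (k = -9*(-4) = 36)
E(F, u) = -2*u*(3 + F) (E(F, u) = -(F + 3)*(u + u) = -(3 + F)*2*u = -2*u*(3 + F))
1/(468 + E(z, k*(-3))) = 1/(468 - 2*36*(-3)*(3 - 13)) = 1/(468 - 2*(-108)*(-10)) = 1/(468 - 2160) = 1/(-1692) = -1/1692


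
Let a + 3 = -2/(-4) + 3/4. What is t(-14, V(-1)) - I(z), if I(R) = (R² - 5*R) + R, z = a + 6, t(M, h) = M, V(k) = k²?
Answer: -241/16 ≈ -15.063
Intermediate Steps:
a = -7/4 (a = -3 + (-2/(-4) + 3/4) = -3 + (-2*(-¼) + 3*(¼)) = -3 + (½ + ¾) = -3 + 5/4 = -7/4 ≈ -1.7500)
z = 17/4 (z = -7/4 + 6 = 17/4 ≈ 4.2500)
I(R) = R² - 4*R
t(-14, V(-1)) - I(z) = -14 - 17*(-4 + 17/4)/4 = -14 - 17/(4*4) = -14 - 1*17/16 = -14 - 17/16 = -241/16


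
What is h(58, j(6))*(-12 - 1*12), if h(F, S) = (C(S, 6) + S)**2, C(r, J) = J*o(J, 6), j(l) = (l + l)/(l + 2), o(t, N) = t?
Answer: -33750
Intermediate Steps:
j(l) = 2*l/(2 + l) (j(l) = (2*l)/(2 + l) = 2*l/(2 + l))
C(r, J) = J**2 (C(r, J) = J*J = J**2)
h(F, S) = (36 + S)**2 (h(F, S) = (6**2 + S)**2 = (36 + S)**2)
h(58, j(6))*(-12 - 1*12) = (36 + 2*6/(2 + 6))**2*(-12 - 1*12) = (36 + 2*6/8)**2*(-12 - 12) = (36 + 2*6*(1/8))**2*(-24) = (36 + 3/2)**2*(-24) = (75/2)**2*(-24) = (5625/4)*(-24) = -33750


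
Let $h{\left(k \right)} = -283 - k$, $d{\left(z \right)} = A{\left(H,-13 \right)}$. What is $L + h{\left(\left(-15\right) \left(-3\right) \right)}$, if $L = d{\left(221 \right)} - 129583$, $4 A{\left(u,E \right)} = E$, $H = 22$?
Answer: $- \frac{519657}{4} \approx -1.2991 \cdot 10^{5}$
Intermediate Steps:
$A{\left(u,E \right)} = \frac{E}{4}$
$d{\left(z \right)} = - \frac{13}{4}$ ($d{\left(z \right)} = \frac{1}{4} \left(-13\right) = - \frac{13}{4}$)
$L = - \frac{518345}{4}$ ($L = - \frac{13}{4} - 129583 = - \frac{518345}{4} \approx -1.2959 \cdot 10^{5}$)
$L + h{\left(\left(-15\right) \left(-3\right) \right)} = - \frac{518345}{4} - \left(283 - -45\right) = - \frac{518345}{4} - 328 = - \frac{519657}{4}$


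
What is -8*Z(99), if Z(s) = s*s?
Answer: -78408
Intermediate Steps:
Z(s) = s**2
-8*Z(99) = -8*99**2 = -8*9801 = -78408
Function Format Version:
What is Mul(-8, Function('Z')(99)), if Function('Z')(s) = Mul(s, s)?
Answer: -78408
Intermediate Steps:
Function('Z')(s) = Pow(s, 2)
Mul(-8, Function('Z')(99)) = Mul(-8, Pow(99, 2)) = Mul(-8, 9801) = -78408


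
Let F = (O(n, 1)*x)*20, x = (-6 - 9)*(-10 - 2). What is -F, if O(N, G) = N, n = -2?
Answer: 7200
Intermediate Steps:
x = 180 (x = -15*(-12) = 180)
F = -7200 (F = -2*180*20 = -360*20 = -7200)
-F = -1*(-7200) = 7200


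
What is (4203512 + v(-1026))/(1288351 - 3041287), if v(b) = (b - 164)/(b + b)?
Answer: -4312803907/1798512336 ≈ -2.3980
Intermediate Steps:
v(b) = (-164 + b)/(2*b) (v(b) = (-164 + b)/((2*b)) = (-164 + b)*(1/(2*b)) = (-164 + b)/(2*b))
(4203512 + v(-1026))/(1288351 - 3041287) = (4203512 + (½)*(-164 - 1026)/(-1026))/(1288351 - 3041287) = (4203512 + (½)*(-1/1026)*(-1190))/(-1752936) = (4203512 + 595/1026)*(-1/1752936) = (4312803907/1026)*(-1/1752936) = -4312803907/1798512336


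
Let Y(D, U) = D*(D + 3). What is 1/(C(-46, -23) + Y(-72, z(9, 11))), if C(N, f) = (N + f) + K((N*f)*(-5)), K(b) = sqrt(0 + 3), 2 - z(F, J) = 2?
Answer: 1633/8000066 - sqrt(3)/24000198 ≈ 0.00020405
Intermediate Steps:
z(F, J) = 0 (z(F, J) = 2 - 1*2 = 2 - 2 = 0)
K(b) = sqrt(3)
C(N, f) = N + f + sqrt(3) (C(N, f) = (N + f) + sqrt(3) = N + f + sqrt(3))
Y(D, U) = D*(3 + D)
1/(C(-46, -23) + Y(-72, z(9, 11))) = 1/((-46 - 23 + sqrt(3)) - 72*(3 - 72)) = 1/((-69 + sqrt(3)) - 72*(-69)) = 1/((-69 + sqrt(3)) + 4968) = 1/(4899 + sqrt(3))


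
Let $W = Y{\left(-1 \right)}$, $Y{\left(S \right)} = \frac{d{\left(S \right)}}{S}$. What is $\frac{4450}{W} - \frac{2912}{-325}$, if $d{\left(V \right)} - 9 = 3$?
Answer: $- \frac{54281}{150} \approx -361.87$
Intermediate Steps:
$d{\left(V \right)} = 12$ ($d{\left(V \right)} = 9 + 3 = 12$)
$Y{\left(S \right)} = \frac{12}{S}$
$W = -12$ ($W = \frac{12}{-1} = 12 \left(-1\right) = -12$)
$\frac{4450}{W} - \frac{2912}{-325} = \frac{4450}{-12} - \frac{2912}{-325} = 4450 \left(- \frac{1}{12}\right) - - \frac{224}{25} = - \frac{2225}{6} + \frac{224}{25} = - \frac{54281}{150}$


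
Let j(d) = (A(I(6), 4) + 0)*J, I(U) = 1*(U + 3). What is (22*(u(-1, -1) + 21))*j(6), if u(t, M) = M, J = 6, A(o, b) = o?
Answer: 23760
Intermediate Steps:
I(U) = 3 + U (I(U) = 1*(3 + U) = 3 + U)
j(d) = 54 (j(d) = ((3 + 6) + 0)*6 = (9 + 0)*6 = 9*6 = 54)
(22*(u(-1, -1) + 21))*j(6) = (22*(-1 + 21))*54 = (22*20)*54 = 440*54 = 23760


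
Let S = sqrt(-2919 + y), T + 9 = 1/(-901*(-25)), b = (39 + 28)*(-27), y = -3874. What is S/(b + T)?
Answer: -22525*I*sqrt(6793)/40950449 ≈ -0.045335*I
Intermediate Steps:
b = -1809 (b = 67*(-27) = -1809)
T = -202724/22525 (T = -9 + 1/(-901*(-25)) = -9 + 1/22525 = -202724/22525 ≈ -9.0000)
S = I*sqrt(6793) (S = sqrt(-2919 - 3874) = sqrt(-6793) = I*sqrt(6793) ≈ 82.42*I)
S/(b + T) = (I*sqrt(6793))/(-1809 - 202724/22525) = (I*sqrt(6793))/(-40950449/22525) = (I*sqrt(6793))*(-22525/40950449) = -22525*I*sqrt(6793)/40950449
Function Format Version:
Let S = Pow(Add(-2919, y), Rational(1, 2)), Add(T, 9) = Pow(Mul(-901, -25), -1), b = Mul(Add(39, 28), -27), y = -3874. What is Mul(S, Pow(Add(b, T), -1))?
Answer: Mul(Rational(-22525, 40950449), I, Pow(6793, Rational(1, 2))) ≈ Mul(-0.045335, I)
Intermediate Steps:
b = -1809 (b = Mul(67, -27) = -1809)
T = Rational(-202724, 22525) (T = Add(-9, Pow(Mul(-901, -25), -1)) = Add(-9, Pow(22525, -1)) = Add(-9, Rational(1, 22525)) = Rational(-202724, 22525) ≈ -9.0000)
S = Mul(I, Pow(6793, Rational(1, 2))) (S = Pow(Add(-2919, -3874), Rational(1, 2)) = Pow(-6793, Rational(1, 2)) = Mul(I, Pow(6793, Rational(1, 2))) ≈ Mul(82.420, I))
Mul(S, Pow(Add(b, T), -1)) = Mul(Mul(I, Pow(6793, Rational(1, 2))), Pow(Add(-1809, Rational(-202724, 22525)), -1)) = Mul(Mul(I, Pow(6793, Rational(1, 2))), Pow(Rational(-40950449, 22525), -1)) = Mul(Mul(I, Pow(6793, Rational(1, 2))), Rational(-22525, 40950449)) = Mul(Rational(-22525, 40950449), I, Pow(6793, Rational(1, 2)))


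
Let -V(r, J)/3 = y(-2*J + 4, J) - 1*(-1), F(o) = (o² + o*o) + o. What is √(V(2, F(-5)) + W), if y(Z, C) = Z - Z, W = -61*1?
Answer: 8*I ≈ 8.0*I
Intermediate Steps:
W = -61
F(o) = o + 2*o² (F(o) = (o² + o²) + o = 2*o² + o = o + 2*o²)
y(Z, C) = 0
V(r, J) = -3 (V(r, J) = -3*(0 - 1*(-1)) = -3*(0 + 1) = -3*1 = -3)
√(V(2, F(-5)) + W) = √(-3 - 61) = √(-64) = 8*I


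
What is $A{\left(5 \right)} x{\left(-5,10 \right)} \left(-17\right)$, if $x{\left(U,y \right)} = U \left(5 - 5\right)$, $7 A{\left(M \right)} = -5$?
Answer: $0$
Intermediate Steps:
$A{\left(M \right)} = - \frac{5}{7}$ ($A{\left(M \right)} = \frac{1}{7} \left(-5\right) = - \frac{5}{7}$)
$x{\left(U,y \right)} = 0$ ($x{\left(U,y \right)} = U 0 = 0$)
$A{\left(5 \right)} x{\left(-5,10 \right)} \left(-17\right) = \left(- \frac{5}{7}\right) 0 \left(-17\right) = 0 \left(-17\right) = 0$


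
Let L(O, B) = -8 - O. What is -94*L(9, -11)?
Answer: 1598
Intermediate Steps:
-94*L(9, -11) = -94*(-8 - 1*9) = -94*(-8 - 9) = -94*(-17) = 1598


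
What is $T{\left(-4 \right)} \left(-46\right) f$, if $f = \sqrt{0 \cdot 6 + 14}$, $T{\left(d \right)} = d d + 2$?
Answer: $- 828 \sqrt{14} \approx -3098.1$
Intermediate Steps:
$T{\left(d \right)} = 2 + d^{2}$ ($T{\left(d \right)} = d^{2} + 2 = 2 + d^{2}$)
$f = \sqrt{14}$ ($f = \sqrt{0 + 14} = \sqrt{14} \approx 3.7417$)
$T{\left(-4 \right)} \left(-46\right) f = \left(2 + \left(-4\right)^{2}\right) \left(-46\right) \sqrt{14} = \left(2 + 16\right) \left(-46\right) \sqrt{14} = 18 \left(-46\right) \sqrt{14} = - 828 \sqrt{14}$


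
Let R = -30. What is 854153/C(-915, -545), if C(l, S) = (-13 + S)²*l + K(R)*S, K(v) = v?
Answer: -854153/284881710 ≈ -0.0029983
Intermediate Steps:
C(l, S) = -30*S + l*(-13 + S)² (C(l, S) = (-13 + S)²*l - 30*S = l*(-13 + S)² - 30*S = -30*S + l*(-13 + S)²)
854153/C(-915, -545) = 854153/(-30*(-545) - 915*(-13 - 545)²) = 854153/(16350 - 915*(-558)²) = 854153/(16350 - 915*311364) = 854153/(16350 - 284898060) = 854153/(-284881710) = 854153*(-1/284881710) = -854153/284881710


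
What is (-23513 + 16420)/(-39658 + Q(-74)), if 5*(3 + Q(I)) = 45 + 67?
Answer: 35465/198193 ≈ 0.17894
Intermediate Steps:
Q(I) = 97/5 (Q(I) = -3 + (45 + 67)/5 = -3 + (1/5)*112 = -3 + 112/5 = 97/5)
(-23513 + 16420)/(-39658 + Q(-74)) = (-23513 + 16420)/(-39658 + 97/5) = -7093/(-198193/5) = -7093*(-5/198193) = 35465/198193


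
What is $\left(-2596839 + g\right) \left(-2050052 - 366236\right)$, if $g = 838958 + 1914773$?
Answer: $-379096256896$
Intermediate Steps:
$g = 2753731$
$\left(-2596839 + g\right) \left(-2050052 - 366236\right) = \left(-2596839 + 2753731\right) \left(-2050052 - 366236\right) = 156892 \left(-2416288\right) = -379096256896$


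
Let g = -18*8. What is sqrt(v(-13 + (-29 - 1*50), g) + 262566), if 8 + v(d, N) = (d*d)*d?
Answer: I*sqrt(516130) ≈ 718.42*I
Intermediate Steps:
g = -144
v(d, N) = -8 + d**3 (v(d, N) = -8 + (d*d)*d = -8 + d**2*d = -8 + d**3)
sqrt(v(-13 + (-29 - 1*50), g) + 262566) = sqrt((-8 + (-13 + (-29 - 1*50))**3) + 262566) = sqrt((-8 + (-13 + (-29 - 50))**3) + 262566) = sqrt((-8 + (-13 - 79)**3) + 262566) = sqrt((-8 + (-92)**3) + 262566) = sqrt((-8 - 778688) + 262566) = sqrt(-778696 + 262566) = sqrt(-516130) = I*sqrt(516130)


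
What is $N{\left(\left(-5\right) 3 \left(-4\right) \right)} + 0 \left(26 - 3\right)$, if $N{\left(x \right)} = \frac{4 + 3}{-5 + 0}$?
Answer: $- \frac{7}{5} \approx -1.4$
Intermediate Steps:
$N{\left(x \right)} = - \frac{7}{5}$ ($N{\left(x \right)} = \frac{7}{-5} = 7 \left(- \frac{1}{5}\right) = - \frac{7}{5}$)
$N{\left(\left(-5\right) 3 \left(-4\right) \right)} + 0 \left(26 - 3\right) = - \frac{7}{5} + 0 \left(26 - 3\right) = - \frac{7}{5} + 0 \cdot 23 = - \frac{7}{5} + 0 = - \frac{7}{5}$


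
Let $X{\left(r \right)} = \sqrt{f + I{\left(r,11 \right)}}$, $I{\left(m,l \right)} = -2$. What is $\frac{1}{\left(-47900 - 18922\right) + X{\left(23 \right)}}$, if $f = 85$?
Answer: $- \frac{66822}{4465179601} - \frac{\sqrt{83}}{4465179601} \approx -1.4967 \cdot 10^{-5}$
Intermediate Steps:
$X{\left(r \right)} = \sqrt{83}$ ($X{\left(r \right)} = \sqrt{85 - 2} = \sqrt{83}$)
$\frac{1}{\left(-47900 - 18922\right) + X{\left(23 \right)}} = \frac{1}{\left(-47900 - 18922\right) + \sqrt{83}} = \frac{1}{-66822 + \sqrt{83}}$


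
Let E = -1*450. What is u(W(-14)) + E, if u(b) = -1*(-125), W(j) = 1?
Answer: -325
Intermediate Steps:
u(b) = 125
E = -450
u(W(-14)) + E = 125 - 450 = -325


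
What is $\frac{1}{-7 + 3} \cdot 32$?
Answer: $-8$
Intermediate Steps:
$\frac{1}{-7 + 3} \cdot 32 = \frac{1}{-4} \cdot 32 = \left(- \frac{1}{4}\right) 32 = -8$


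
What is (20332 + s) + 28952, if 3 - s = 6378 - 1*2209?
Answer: 45118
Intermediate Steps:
s = -4166 (s = 3 - (6378 - 1*2209) = 3 - (6378 - 2209) = 3 - 1*4169 = 3 - 4169 = -4166)
(20332 + s) + 28952 = (20332 - 4166) + 28952 = 16166 + 28952 = 45118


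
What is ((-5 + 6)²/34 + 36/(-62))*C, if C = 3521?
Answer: -2045701/1054 ≈ -1940.9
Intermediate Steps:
((-5 + 6)²/34 + 36/(-62))*C = ((-5 + 6)²/34 + 36/(-62))*3521 = (1²*(1/34) + 36*(-1/62))*3521 = (1*(1/34) - 18/31)*3521 = (1/34 - 18/31)*3521 = -581/1054*3521 = -2045701/1054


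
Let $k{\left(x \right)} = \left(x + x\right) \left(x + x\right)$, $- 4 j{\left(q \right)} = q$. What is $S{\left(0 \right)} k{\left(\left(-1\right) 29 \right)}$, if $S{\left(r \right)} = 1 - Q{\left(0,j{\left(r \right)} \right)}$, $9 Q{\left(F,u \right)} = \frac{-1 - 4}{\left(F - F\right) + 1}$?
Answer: $\frac{47096}{9} \approx 5232.9$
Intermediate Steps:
$j{\left(q \right)} = - \frac{q}{4}$
$k{\left(x \right)} = 4 x^{2}$ ($k{\left(x \right)} = 2 x 2 x = 4 x^{2}$)
$Q{\left(F,u \right)} = - \frac{5}{9}$ ($Q{\left(F,u \right)} = \frac{\left(-1 - 4\right) \frac{1}{\left(F - F\right) + 1}}{9} = \frac{\left(-5\right) \frac{1}{0 + 1}}{9} = \frac{\left(-5\right) 1^{-1}}{9} = \frac{\left(-5\right) 1}{9} = \frac{1}{9} \left(-5\right) = - \frac{5}{9}$)
$S{\left(r \right)} = \frac{14}{9}$ ($S{\left(r \right)} = 1 - - \frac{5}{9} = 1 + \frac{5}{9} = \frac{14}{9}$)
$S{\left(0 \right)} k{\left(\left(-1\right) 29 \right)} = \frac{14 \cdot 4 \left(\left(-1\right) 29\right)^{2}}{9} = \frac{14 \cdot 4 \left(-29\right)^{2}}{9} = \frac{14 \cdot 4 \cdot 841}{9} = \frac{14}{9} \cdot 3364 = \frac{47096}{9}$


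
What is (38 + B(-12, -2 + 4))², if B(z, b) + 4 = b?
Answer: 1296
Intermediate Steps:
B(z, b) = -4 + b
(38 + B(-12, -2 + 4))² = (38 + (-4 + (-2 + 4)))² = (38 + (-4 + 2))² = (38 - 2)² = 36² = 1296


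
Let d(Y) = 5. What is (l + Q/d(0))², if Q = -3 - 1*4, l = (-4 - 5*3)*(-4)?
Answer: 139129/25 ≈ 5565.2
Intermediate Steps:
l = 76 (l = (-4 - 15)*(-4) = -19*(-4) = 76)
Q = -7 (Q = -3 - 4 = -7)
(l + Q/d(0))² = (76 - 7/5)² = (373/5)² = 139129/25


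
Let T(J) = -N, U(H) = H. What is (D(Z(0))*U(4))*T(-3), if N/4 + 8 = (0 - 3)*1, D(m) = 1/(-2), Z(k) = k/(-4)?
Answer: -88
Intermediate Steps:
Z(k) = -k/4 (Z(k) = k*(-¼) = -k/4)
D(m) = -½
N = -44 (N = -32 + 4*((0 - 3)*1) = -32 + 4*(-3*1) = -32 + 4*(-3) = -32 - 12 = -44)
T(J) = 44 (T(J) = -1*(-44) = 44)
(D(Z(0))*U(4))*T(-3) = -½*4*44 = -2*44 = -88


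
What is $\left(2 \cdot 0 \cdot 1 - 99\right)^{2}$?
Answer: $9801$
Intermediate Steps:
$\left(2 \cdot 0 \cdot 1 - 99\right)^{2} = \left(0 \cdot 1 - 99\right)^{2} = \left(0 - 99\right)^{2} = \left(-99\right)^{2} = 9801$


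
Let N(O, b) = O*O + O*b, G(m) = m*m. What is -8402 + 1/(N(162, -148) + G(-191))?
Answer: -325569097/38749 ≈ -8402.0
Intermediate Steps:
G(m) = m²
N(O, b) = O² + O*b
-8402 + 1/(N(162, -148) + G(-191)) = -8402 + 1/(162*(162 - 148) + (-191)²) = -8402 + 1/(162*14 + 36481) = -8402 + 1/(2268 + 36481) = -8402 + 1/38749 = -325569097/38749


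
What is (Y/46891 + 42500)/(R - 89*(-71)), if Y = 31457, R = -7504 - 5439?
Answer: -1992898957/310605984 ≈ -6.4162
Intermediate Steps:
R = -12943
(Y/46891 + 42500)/(R - 89*(-71)) = (31457/46891 + 42500)/(-12943 - 89*(-71)) = (31457*(1/46891) + 42500)/(-12943 + 6319) = (31457/46891 + 42500)/(-6624) = (1992898957/46891)*(-1/6624) = -1992898957/310605984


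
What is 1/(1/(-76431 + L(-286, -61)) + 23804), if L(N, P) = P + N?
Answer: 76778/1827623511 ≈ 4.2010e-5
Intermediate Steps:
L(N, P) = N + P
1/(1/(-76431 + L(-286, -61)) + 23804) = 1/(1/(-76431 + (-286 - 61)) + 23804) = 1/(1/(-76431 - 347) + 23804) = 1/(1/(-76778) + 23804) = 1/(-1/76778 + 23804) = 1/(1827623511/76778) = 76778/1827623511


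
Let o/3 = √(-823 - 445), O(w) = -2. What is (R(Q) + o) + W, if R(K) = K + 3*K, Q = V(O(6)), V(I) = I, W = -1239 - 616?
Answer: -1863 + 6*I*√317 ≈ -1863.0 + 106.83*I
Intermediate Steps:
W = -1855
o = 6*I*√317 (o = 3*√(-823 - 445) = 3*√(-1268) = 3*(2*I*√317) = 6*I*√317 ≈ 106.83*I)
Q = -2
R(K) = 4*K
(R(Q) + o) + W = (4*(-2) + 6*I*√317) - 1855 = (-8 + 6*I*√317) - 1855 = -1863 + 6*I*√317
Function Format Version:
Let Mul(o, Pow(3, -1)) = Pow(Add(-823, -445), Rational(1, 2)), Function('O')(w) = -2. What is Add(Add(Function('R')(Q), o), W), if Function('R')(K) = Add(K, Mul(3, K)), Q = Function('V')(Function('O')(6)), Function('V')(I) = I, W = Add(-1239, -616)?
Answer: Add(-1863, Mul(6, I, Pow(317, Rational(1, 2)))) ≈ Add(-1863.0, Mul(106.83, I))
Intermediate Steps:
W = -1855
o = Mul(6, I, Pow(317, Rational(1, 2))) (o = Mul(3, Pow(Add(-823, -445), Rational(1, 2))) = Mul(3, Pow(-1268, Rational(1, 2))) = Mul(3, Mul(2, I, Pow(317, Rational(1, 2)))) = Mul(6, I, Pow(317, Rational(1, 2))) ≈ Mul(106.83, I))
Q = -2
Function('R')(K) = Mul(4, K)
Add(Add(Function('R')(Q), o), W) = Add(Add(Mul(4, -2), Mul(6, I, Pow(317, Rational(1, 2)))), -1855) = Add(Add(-8, Mul(6, I, Pow(317, Rational(1, 2)))), -1855) = Add(-1863, Mul(6, I, Pow(317, Rational(1, 2))))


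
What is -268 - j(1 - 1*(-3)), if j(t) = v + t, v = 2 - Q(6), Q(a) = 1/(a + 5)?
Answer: -3013/11 ≈ -273.91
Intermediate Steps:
Q(a) = 1/(5 + a)
v = 21/11 (v = 2 - 1/(5 + 6) = 2 - 1/11 = 21/11 ≈ 1.9091)
j(t) = 21/11 + t
-268 - j(1 - 1*(-3)) = -268 - (21/11 + (1 - 1*(-3))) = -268 - (21/11 + (1 + 3)) = -268 - (21/11 + 4) = -268 - 1*65/11 = -268 - 65/11 = -3013/11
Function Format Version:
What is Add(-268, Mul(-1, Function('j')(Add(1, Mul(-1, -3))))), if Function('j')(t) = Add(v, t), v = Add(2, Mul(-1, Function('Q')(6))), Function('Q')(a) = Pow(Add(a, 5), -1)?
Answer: Rational(-3013, 11) ≈ -273.91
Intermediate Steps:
Function('Q')(a) = Pow(Add(5, a), -1)
v = Rational(21, 11) (v = Add(2, Mul(-1, Pow(Add(5, 6), -1))) = Add(2, Mul(-1, Pow(11, -1))) = Add(2, Mul(-1, Rational(1, 11))) = Add(2, Rational(-1, 11)) = Rational(21, 11) ≈ 1.9091)
Function('j')(t) = Add(Rational(21, 11), t)
Add(-268, Mul(-1, Function('j')(Add(1, Mul(-1, -3))))) = Add(-268, Mul(-1, Add(Rational(21, 11), Add(1, Mul(-1, -3))))) = Add(-268, Mul(-1, Add(Rational(21, 11), Add(1, 3)))) = Add(-268, Mul(-1, Add(Rational(21, 11), 4))) = Add(-268, Mul(-1, Rational(65, 11))) = Add(-268, Rational(-65, 11)) = Rational(-3013, 11)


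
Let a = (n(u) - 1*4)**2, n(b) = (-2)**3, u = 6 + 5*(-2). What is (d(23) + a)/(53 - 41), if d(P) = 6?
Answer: 25/2 ≈ 12.500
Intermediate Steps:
u = -4 (u = 6 - 10 = -4)
n(b) = -8
a = 144 (a = (-8 - 1*4)**2 = (-8 - 4)**2 = (-12)**2 = 144)
(d(23) + a)/(53 - 41) = (6 + 144)/(53 - 41) = 150/12 = 150*(1/12) = 25/2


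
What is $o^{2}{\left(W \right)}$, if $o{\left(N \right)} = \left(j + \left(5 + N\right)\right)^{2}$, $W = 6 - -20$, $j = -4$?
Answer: $531441$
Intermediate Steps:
$W = 26$ ($W = 6 + 20 = 26$)
$o{\left(N \right)} = \left(1 + N\right)^{2}$ ($o{\left(N \right)} = \left(-4 + \left(5 + N\right)\right)^{2} = \left(1 + N\right)^{2}$)
$o^{2}{\left(W \right)} = \left(\left(1 + 26\right)^{2}\right)^{2} = \left(27^{2}\right)^{2} = 729^{2} = 531441$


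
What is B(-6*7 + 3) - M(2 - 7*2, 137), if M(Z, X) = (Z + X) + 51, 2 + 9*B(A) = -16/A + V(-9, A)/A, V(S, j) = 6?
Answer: -61844/351 ≈ -176.19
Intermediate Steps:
B(A) = -2/9 - 10/(9*A) (B(A) = -2/9 + (-16/A + 6/A)/9 = -2/9 + (-10/A)/9 = -2/9 - 10/(9*A))
M(Z, X) = 51 + X + Z (M(Z, X) = (X + Z) + 51 = 51 + X + Z)
B(-6*7 + 3) - M(2 - 7*2, 137) = 2*(-5 - (-6*7 + 3))/(9*(-6*7 + 3)) - (51 + 137 + (2 - 7*2)) = 2*(-5 - (-42 + 3))/(9*(-42 + 3)) - (51 + 137 + (2 - 14)) = (2/9)*(-5 - 1*(-39))/(-39) - (51 + 137 - 12) = (2/9)*(-1/39)*(-5 + 39) - 1*176 = (2/9)*(-1/39)*34 - 176 = -68/351 - 176 = -61844/351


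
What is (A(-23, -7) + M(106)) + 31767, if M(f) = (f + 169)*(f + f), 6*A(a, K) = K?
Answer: 540395/6 ≈ 90066.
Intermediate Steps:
A(a, K) = K/6
M(f) = 2*f*(169 + f) (M(f) = (169 + f)*(2*f) = 2*f*(169 + f))
(A(-23, -7) + M(106)) + 31767 = ((⅙)*(-7) + 2*106*(169 + 106)) + 31767 = (-7/6 + 2*106*275) + 31767 = (-7/6 + 58300) + 31767 = 349793/6 + 31767 = 540395/6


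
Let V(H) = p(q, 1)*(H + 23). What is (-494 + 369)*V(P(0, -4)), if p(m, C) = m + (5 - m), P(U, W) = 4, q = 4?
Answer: -16875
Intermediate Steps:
p(m, C) = 5
V(H) = 115 + 5*H (V(H) = 5*(H + 23) = 5*(23 + H) = 115 + 5*H)
(-494 + 369)*V(P(0, -4)) = (-494 + 369)*(115 + 5*4) = -125*(115 + 20) = -125*135 = -16875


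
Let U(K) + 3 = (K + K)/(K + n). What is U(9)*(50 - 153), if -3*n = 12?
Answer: -309/5 ≈ -61.800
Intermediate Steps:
n = -4 (n = -1/3*12 = -4)
U(K) = -3 + 2*K/(-4 + K) (U(K) = -3 + (K + K)/(K - 4) = -3 + (2*K)/(-4 + K) = -3 + 2*K/(-4 + K))
U(9)*(50 - 153) = ((12 - 1*9)/(-4 + 9))*(50 - 153) = ((12 - 9)/5)*(-103) = ((1/5)*3)*(-103) = (3/5)*(-103) = -309/5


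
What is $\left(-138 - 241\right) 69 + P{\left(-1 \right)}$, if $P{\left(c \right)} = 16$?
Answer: $-26135$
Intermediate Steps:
$\left(-138 - 241\right) 69 + P{\left(-1 \right)} = \left(-138 - 241\right) 69 + 16 = \left(-379\right) 69 + 16 = -26151 + 16 = -26135$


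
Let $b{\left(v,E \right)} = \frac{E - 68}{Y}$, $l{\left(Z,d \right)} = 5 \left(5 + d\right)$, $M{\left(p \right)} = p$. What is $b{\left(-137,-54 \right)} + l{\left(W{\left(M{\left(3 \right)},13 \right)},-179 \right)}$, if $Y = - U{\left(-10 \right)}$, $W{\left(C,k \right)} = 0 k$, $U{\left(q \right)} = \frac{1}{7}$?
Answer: $-16$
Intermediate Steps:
$U{\left(q \right)} = \frac{1}{7}$
$W{\left(C,k \right)} = 0$
$l{\left(Z,d \right)} = 25 + 5 d$
$Y = - \frac{1}{7}$ ($Y = \left(-1\right) \frac{1}{7} = - \frac{1}{7} \approx -0.14286$)
$b{\left(v,E \right)} = 476 - 7 E$ ($b{\left(v,E \right)} = \frac{E - 68}{- \frac{1}{7}} = \left(E - 68\right) \left(-7\right) = \left(-68 + E\right) \left(-7\right) = 476 - 7 E$)
$b{\left(-137,-54 \right)} + l{\left(W{\left(M{\left(3 \right)},13 \right)},-179 \right)} = \left(476 - -378\right) + \left(25 + 5 \left(-179\right)\right) = \left(476 + 378\right) + \left(25 - 895\right) = 854 - 870 = -16$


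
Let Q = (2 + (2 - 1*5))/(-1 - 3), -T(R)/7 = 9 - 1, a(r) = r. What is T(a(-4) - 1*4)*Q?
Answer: -14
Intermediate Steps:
T(R) = -56 (T(R) = -7*(9 - 1) = -7*8 = -56)
Q = ¼ (Q = (2 + (2 - 5))/(-4) = (2 - 3)*(-¼) = -1*(-¼) = ¼ ≈ 0.25000)
T(a(-4) - 1*4)*Q = -56*¼ = -14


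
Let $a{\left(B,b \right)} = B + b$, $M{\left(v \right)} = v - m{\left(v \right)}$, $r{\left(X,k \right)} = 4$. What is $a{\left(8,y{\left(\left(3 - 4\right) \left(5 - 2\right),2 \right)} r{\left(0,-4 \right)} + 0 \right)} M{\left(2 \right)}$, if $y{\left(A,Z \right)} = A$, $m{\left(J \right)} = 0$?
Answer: $-8$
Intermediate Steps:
$M{\left(v \right)} = v$ ($M{\left(v \right)} = v - 0 = v + 0 = v$)
$a{\left(8,y{\left(\left(3 - 4\right) \left(5 - 2\right),2 \right)} r{\left(0,-4 \right)} + 0 \right)} M{\left(2 \right)} = \left(8 + \left(\left(3 - 4\right) \left(5 - 2\right) 4 + 0\right)\right) 2 = \left(8 + \left(\left(-1\right) 3 \cdot 4 + 0\right)\right) 2 = \left(8 + \left(\left(-3\right) 4 + 0\right)\right) 2 = \left(8 + \left(-12 + 0\right)\right) 2 = \left(8 - 12\right) 2 = \left(-4\right) 2 = -8$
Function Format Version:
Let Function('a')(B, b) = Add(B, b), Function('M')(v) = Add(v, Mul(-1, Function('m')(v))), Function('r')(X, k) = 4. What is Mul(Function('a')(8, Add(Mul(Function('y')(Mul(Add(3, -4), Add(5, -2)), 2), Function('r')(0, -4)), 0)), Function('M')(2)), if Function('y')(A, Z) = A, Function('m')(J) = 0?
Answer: -8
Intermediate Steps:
Function('M')(v) = v (Function('M')(v) = Add(v, Mul(-1, 0)) = Add(v, 0) = v)
Mul(Function('a')(8, Add(Mul(Function('y')(Mul(Add(3, -4), Add(5, -2)), 2), Function('r')(0, -4)), 0)), Function('M')(2)) = Mul(Add(8, Add(Mul(Mul(Add(3, -4), Add(5, -2)), 4), 0)), 2) = Mul(Add(8, Add(Mul(Mul(-1, 3), 4), 0)), 2) = Mul(Add(8, Add(Mul(-3, 4), 0)), 2) = Mul(Add(8, Add(-12, 0)), 2) = Mul(Add(8, -12), 2) = Mul(-4, 2) = -8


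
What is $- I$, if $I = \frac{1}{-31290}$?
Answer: $\frac{1}{31290} \approx 3.1959 \cdot 10^{-5}$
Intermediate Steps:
$I = - \frac{1}{31290} \approx -3.1959 \cdot 10^{-5}$
$- I = \left(-1\right) \left(- \frac{1}{31290}\right) = \frac{1}{31290}$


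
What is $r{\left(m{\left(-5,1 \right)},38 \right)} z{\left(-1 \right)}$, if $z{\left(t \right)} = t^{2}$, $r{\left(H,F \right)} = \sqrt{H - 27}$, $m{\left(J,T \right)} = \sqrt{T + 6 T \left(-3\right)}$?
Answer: $\sqrt{-27 + i \sqrt{17}} \approx 0.3956 + 5.2112 i$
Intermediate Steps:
$m{\left(J,T \right)} = \sqrt{17} \sqrt{- T}$ ($m{\left(J,T \right)} = \sqrt{T - 18 T} = \sqrt{- 17 T} = \sqrt{17} \sqrt{- T}$)
$r{\left(H,F \right)} = \sqrt{-27 + H}$
$r{\left(m{\left(-5,1 \right)},38 \right)} z{\left(-1 \right)} = \sqrt{-27 + \sqrt{17} \sqrt{\left(-1\right) 1}} \left(-1\right)^{2} = \sqrt{-27 + \sqrt{17} \sqrt{-1}} \cdot 1 = \sqrt{-27 + \sqrt{17} i} 1 = \sqrt{-27 + i \sqrt{17}} \cdot 1 = \sqrt{-27 + i \sqrt{17}}$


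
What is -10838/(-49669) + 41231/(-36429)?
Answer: -1653085037/1809392001 ≈ -0.91361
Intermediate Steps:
-10838/(-49669) + 41231/(-36429) = -10838*(-1/49669) + 41231*(-1/36429) = 10838/49669 - 41231/36429 = -1653085037/1809392001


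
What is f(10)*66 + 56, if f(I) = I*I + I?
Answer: 7316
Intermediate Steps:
f(I) = I + I² (f(I) = I² + I = I + I²)
f(10)*66 + 56 = (10*(1 + 10))*66 + 56 = (10*11)*66 + 56 = 110*66 + 56 = 7260 + 56 = 7316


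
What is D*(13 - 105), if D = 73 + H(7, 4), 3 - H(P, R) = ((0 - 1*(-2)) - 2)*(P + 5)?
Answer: -6992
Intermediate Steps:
H(P, R) = 3 (H(P, R) = 3 - ((0 - 1*(-2)) - 2)*(P + 5) = 3 - ((0 + 2) - 2)*(5 + P) = 3 - (2 - 2)*(5 + P) = 3 - 0*(5 + P) = 3 - 1*0 = 3 + 0 = 3)
D = 76 (D = 73 + 3 = 76)
D*(13 - 105) = 76*(13 - 105) = 76*(-92) = -6992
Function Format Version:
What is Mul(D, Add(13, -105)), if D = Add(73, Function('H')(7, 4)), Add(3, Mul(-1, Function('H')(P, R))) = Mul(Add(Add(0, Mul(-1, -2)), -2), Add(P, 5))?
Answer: -6992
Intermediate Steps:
Function('H')(P, R) = 3 (Function('H')(P, R) = Add(3, Mul(-1, Mul(Add(Add(0, Mul(-1, -2)), -2), Add(P, 5)))) = Add(3, Mul(-1, Mul(Add(Add(0, 2), -2), Add(5, P)))) = Add(3, Mul(-1, Mul(Add(2, -2), Add(5, P)))) = Add(3, Mul(-1, Mul(0, Add(5, P)))) = Add(3, Mul(-1, 0)) = Add(3, 0) = 3)
D = 76 (D = Add(73, 3) = 76)
Mul(D, Add(13, -105)) = Mul(76, Add(13, -105)) = Mul(76, -92) = -6992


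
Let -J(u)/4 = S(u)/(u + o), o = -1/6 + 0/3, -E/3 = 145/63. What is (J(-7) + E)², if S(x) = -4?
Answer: 68079001/815409 ≈ 83.491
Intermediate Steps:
E = -145/21 (E = -435/63 = -3*145/63 = -145/21 ≈ -6.9048)
o = -⅙ (o = -1*⅙ + 0*(⅓) = -⅙ + 0 = -⅙ ≈ -0.16667)
J(u) = 16/(-⅙ + u) (J(u) = -(-16)/(u - ⅙) = -(-16)/(-⅙ + u) = 16/(-⅙ + u))
(J(-7) + E)² = (96/(-1 + 6*(-7)) - 145/21)² = (96/(-1 - 42) - 145/21)² = (96/(-43) - 145/21)² = (96*(-1/43) - 145/21)² = (-96/43 - 145/21)² = (-8251/903)² = 68079001/815409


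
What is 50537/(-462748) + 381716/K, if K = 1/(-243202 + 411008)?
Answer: 29640969182153271/462748 ≈ 6.4054e+10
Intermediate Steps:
K = 1/167806 ≈ 5.9593e-6
50537/(-462748) + 381716/K = 50537/(-462748) + 381716/(1/167806) = 50537*(-1/462748) + 381716*167806 = -50537/462748 + 64054235096 = 29640969182153271/462748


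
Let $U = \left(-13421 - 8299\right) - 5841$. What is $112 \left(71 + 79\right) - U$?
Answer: $44361$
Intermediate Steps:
$U = -27561$ ($U = -21720 - 5841 = -27561$)
$112 \left(71 + 79\right) - U = 112 \left(71 + 79\right) - -27561 = 112 \cdot 150 + 27561 = 16800 + 27561 = 44361$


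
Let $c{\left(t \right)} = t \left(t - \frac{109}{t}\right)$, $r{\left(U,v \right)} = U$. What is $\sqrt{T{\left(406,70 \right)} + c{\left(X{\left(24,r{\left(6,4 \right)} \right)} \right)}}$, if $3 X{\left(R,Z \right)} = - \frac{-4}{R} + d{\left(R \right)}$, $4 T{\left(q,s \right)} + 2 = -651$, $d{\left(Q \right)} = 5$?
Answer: $\frac{2 i \sqrt{5453}}{9} \approx 16.41 i$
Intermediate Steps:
$T{\left(q,s \right)} = - \frac{653}{4}$ ($T{\left(q,s \right)} = - \frac{1}{2} + \frac{1}{4} \left(-651\right) = - \frac{1}{2} - \frac{651}{4} = - \frac{653}{4}$)
$X{\left(R,Z \right)} = \frac{5}{3} + \frac{4}{3 R}$ ($X{\left(R,Z \right)} = \frac{- \frac{-4}{R} + 5}{3} = \frac{\frac{4}{R} + 5}{3} = \frac{5 + \frac{4}{R}}{3} = \frac{5}{3} + \frac{4}{3 R}$)
$\sqrt{T{\left(406,70 \right)} + c{\left(X{\left(24,r{\left(6,4 \right)} \right)} \right)}} = \sqrt{- \frac{653}{4} - \left(109 - \left(\frac{4 + 5 \cdot 24}{3 \cdot 24}\right)^{2}\right)} = \sqrt{- \frac{653}{4} - \left(109 - \left(\frac{1}{3} \cdot \frac{1}{24} \left(4 + 120\right)\right)^{2}\right)} = \sqrt{- \frac{653}{4} - \left(109 - \left(\frac{1}{3} \cdot \frac{1}{24} \cdot 124\right)^{2}\right)} = \sqrt{- \frac{653}{4} - \left(109 - \left(\frac{31}{18}\right)^{2}\right)} = \sqrt{- \frac{653}{4} + \left(-109 + \frac{961}{324}\right)} = \sqrt{- \frac{653}{4} - \frac{34355}{324}} = \sqrt{- \frac{21812}{81}} = \frac{2 i \sqrt{5453}}{9}$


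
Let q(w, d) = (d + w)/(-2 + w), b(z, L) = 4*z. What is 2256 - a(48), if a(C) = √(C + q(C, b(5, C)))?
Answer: 2256 - √26174/23 ≈ 2249.0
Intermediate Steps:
q(w, d) = (d + w)/(-2 + w)
a(C) = √(C + (20 + C)/(-2 + C)) (a(C) = √(C + (4*5 + C)/(-2 + C)) = √(C + (20 + C)/(-2 + C)))
2256 - a(48) = 2256 - √((20 + 48² - 1*48)/(-2 + 48)) = 2256 - √((20 + 2304 - 48)/46) = 2256 - √((1/46)*2276) = 2256 - √(1138/23) = 2256 - √26174/23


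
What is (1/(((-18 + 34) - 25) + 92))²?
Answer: 1/6889 ≈ 0.00014516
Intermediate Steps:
(1/(((-18 + 34) - 25) + 92))² = (1/((16 - 25) + 92))² = (1/(-9 + 92))² = (1/83)² = 1/6889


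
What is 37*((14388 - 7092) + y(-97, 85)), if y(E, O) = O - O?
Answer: 269952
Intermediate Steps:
y(E, O) = 0
37*((14388 - 7092) + y(-97, 85)) = 37*((14388 - 7092) + 0) = 37*(7296 + 0) = 37*7296 = 269952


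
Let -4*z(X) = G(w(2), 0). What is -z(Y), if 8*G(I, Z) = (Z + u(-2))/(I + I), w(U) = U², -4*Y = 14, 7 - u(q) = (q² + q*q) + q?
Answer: 1/256 ≈ 0.0039063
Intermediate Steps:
u(q) = 7 - q - 2*q² (u(q) = 7 - ((q² + q*q) + q) = 7 - ((q² + q²) + q) = 7 - (2*q² + q) = 7 - (q + 2*q²) = 7 + (-q - 2*q²) = 7 - q - 2*q²)
Y = -7/2 (Y = -¼*14 = -7/2 ≈ -3.5000)
G(I, Z) = (1 + Z)/(16*I) (G(I, Z) = ((Z + (7 - 1*(-2) - 2*(-2)²))/(I + I))/8 = ((Z + (7 + 2 - 2*4))/((2*I)))/8 = ((Z + (7 + 2 - 8))*(1/(2*I)))/8 = ((Z + 1)*(1/(2*I)))/8 = ((1 + Z)*(1/(2*I)))/8 = ((1 + Z)/(2*I))/8 = (1 + Z)/(16*I))
z(X) = -1/256 (z(X) = -(1 + 0)/(64*(2²)) = -1/(64*4) = -¼*1/64 = -1/256)
-z(Y) = -1*(-1/256) = 1/256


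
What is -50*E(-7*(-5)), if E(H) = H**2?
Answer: -61250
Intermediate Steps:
-50*E(-7*(-5)) = -50*(-7*(-5))**2 = -50*35**2 = -50*1225 = -61250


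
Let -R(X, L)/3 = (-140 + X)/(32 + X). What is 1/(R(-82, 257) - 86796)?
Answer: -25/2170233 ≈ -1.1519e-5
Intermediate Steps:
R(X, L) = -3*(-140 + X)/(32 + X)
1/(R(-82, 257) - 86796) = 1/(3*(140 - 1*(-82))/(32 - 82) - 86796) = 1/(3*(140 + 82)/(-50) - 86796) = 1/(3*(-1/50)*222 - 86796) = 1/(-333/25 - 86796) = 1/(-2170233/25) = -25/2170233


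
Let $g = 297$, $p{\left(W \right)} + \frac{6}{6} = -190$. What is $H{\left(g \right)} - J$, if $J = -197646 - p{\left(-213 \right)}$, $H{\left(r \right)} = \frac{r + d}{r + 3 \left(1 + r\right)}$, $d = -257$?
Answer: $\frac{235168945}{1191} \approx 1.9746 \cdot 10^{5}$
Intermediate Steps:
$p{\left(W \right)} = -191$ ($p{\left(W \right)} = -1 - 190 = -191$)
$H{\left(r \right)} = \frac{-257 + r}{3 + 4 r}$ ($H{\left(r \right)} = \frac{r - 257}{r + 3 \left(1 + r\right)} = \frac{-257 + r}{r + \left(3 + 3 r\right)} = \frac{-257 + r}{3 + 4 r}$)
$J = -197455$ ($J = -197646 - -191 = -197646 + 191 = -197455$)
$H{\left(g \right)} - J = \frac{-257 + 297}{3 + 4 \cdot 297} - -197455 = \frac{1}{3 + 1188} \cdot 40 + 197455 = \frac{1}{1191} \cdot 40 + 197455 = \frac{40}{1191} + 197455 = \frac{235168945}{1191}$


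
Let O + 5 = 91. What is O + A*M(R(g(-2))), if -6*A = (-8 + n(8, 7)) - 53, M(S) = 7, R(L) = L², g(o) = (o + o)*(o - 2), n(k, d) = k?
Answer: 887/6 ≈ 147.83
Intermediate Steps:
g(o) = 2*o*(-2 + o) (g(o) = (2*o)*(-2 + o) = 2*o*(-2 + o))
O = 86 (O = -5 + 91 = 86)
A = 53/6 (A = -((-8 + 8) - 53)/6 = -(0 - 53)/6 = -⅙*(-53) = 53/6 ≈ 8.8333)
O + A*M(R(g(-2))) = 86 + (53/6)*7 = 86 + 371/6 = 887/6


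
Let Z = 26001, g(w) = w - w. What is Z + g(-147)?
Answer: 26001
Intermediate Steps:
g(w) = 0
Z + g(-147) = 26001 + 0 = 26001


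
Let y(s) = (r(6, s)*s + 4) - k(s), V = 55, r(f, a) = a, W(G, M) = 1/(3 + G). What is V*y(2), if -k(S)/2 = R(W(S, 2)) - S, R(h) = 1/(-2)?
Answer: 165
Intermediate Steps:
R(h) = -½
k(S) = 1 + 2*S (k(S) = -2*(-½ - S) = 1 + 2*S)
y(s) = 3 + s² - 2*s (y(s) = (s*s + 4) - (1 + 2*s) = (s² + 4) + (-1 - 2*s) = (4 + s²) + (-1 - 2*s) = 3 + s² - 2*s)
V*y(2) = 55*(3 + 2² - 2*2) = 55*(3 + 4 - 4) = 55*3 = 165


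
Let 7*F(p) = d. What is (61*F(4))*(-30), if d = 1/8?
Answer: -915/28 ≈ -32.679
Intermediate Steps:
d = ⅛ ≈ 0.12500
F(p) = 1/56 (F(p) = (⅐)*(⅛) = 1/56)
(61*F(4))*(-30) = (61*(1/56))*(-30) = (61/56)*(-30) = -915/28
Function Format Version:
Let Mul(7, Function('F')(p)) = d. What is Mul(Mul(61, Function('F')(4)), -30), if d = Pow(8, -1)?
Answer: Rational(-915, 28) ≈ -32.679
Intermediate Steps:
d = Rational(1, 8) ≈ 0.12500
Function('F')(p) = Rational(1, 56) (Function('F')(p) = Mul(Rational(1, 7), Rational(1, 8)) = Rational(1, 56))
Mul(Mul(61, Function('F')(4)), -30) = Mul(Mul(61, Rational(1, 56)), -30) = Mul(Rational(61, 56), -30) = Rational(-915, 28)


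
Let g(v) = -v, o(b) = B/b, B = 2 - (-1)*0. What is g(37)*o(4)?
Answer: -37/2 ≈ -18.500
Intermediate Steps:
B = 2 (B = 2 - 1*0 = 2 + 0 = 2)
o(b) = 2/b
g(37)*o(4) = (-1*37)*(2/4) = -74/4 = -37*½ = -37/2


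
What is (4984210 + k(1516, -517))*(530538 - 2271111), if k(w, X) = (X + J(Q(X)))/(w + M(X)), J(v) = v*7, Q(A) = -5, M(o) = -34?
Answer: -2142819033892794/247 ≈ -8.6754e+12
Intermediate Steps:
J(v) = 7*v
k(w, X) = (-35 + X)/(-34 + w) (k(w, X) = (X + 7*(-5))/(w - 34) = (X - 35)/(-34 + w) = (-35 + X)/(-34 + w))
(4984210 + k(1516, -517))*(530538 - 2271111) = (4984210 + (-35 - 517)/(-34 + 1516))*(530538 - 2271111) = (4984210 - 552/1482)*(-1740573) = (4984210 + (1/1482)*(-552))*(-1740573) = (4984210 - 92/247)*(-1740573) = (1231099778/247)*(-1740573) = -2142819033892794/247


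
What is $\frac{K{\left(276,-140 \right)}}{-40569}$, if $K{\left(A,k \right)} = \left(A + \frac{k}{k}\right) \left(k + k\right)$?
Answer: $\frac{77560}{40569} \approx 1.9118$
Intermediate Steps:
$K{\left(A,k \right)} = 2 k \left(1 + A\right)$ ($K{\left(A,k \right)} = \left(A + 1\right) 2 k = \left(1 + A\right) 2 k = 2 k \left(1 + A\right)$)
$\frac{K{\left(276,-140 \right)}}{-40569} = \frac{2 \left(-140\right) \left(1 + 276\right)}{-40569} = 2 \left(-140\right) 277 \left(- \frac{1}{40569}\right) = \left(-77560\right) \left(- \frac{1}{40569}\right) = \frac{77560}{40569}$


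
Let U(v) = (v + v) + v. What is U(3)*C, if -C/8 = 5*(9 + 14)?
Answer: -8280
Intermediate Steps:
C = -920 (C = -40*(9 + 14) = -40*23 = -8*115 = -920)
U(v) = 3*v (U(v) = 2*v + v = 3*v)
U(3)*C = (3*3)*(-920) = 9*(-920) = -8280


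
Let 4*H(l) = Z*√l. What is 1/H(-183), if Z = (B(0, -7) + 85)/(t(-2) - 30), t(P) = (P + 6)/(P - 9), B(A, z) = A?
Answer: 1336*I*√183/171105 ≈ 0.10563*I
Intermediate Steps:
t(P) = (6 + P)/(-9 + P)
Z = -935/334 (Z = (0 + 85)/((6 - 2)/(-9 - 2) - 30) = 85/(4/(-11) - 30) = 85/(-1/11*4 - 30) = 85/(-4/11 - 30) = 85/(-334/11) = 85*(-11/334) = -935/334 ≈ -2.7994)
H(l) = -935*√l/1336 (H(l) = (-935*√l/334)/4 = -935*√l/1336)
1/H(-183) = 1/(-935*I*√183/1336) = 1336*I*√183/171105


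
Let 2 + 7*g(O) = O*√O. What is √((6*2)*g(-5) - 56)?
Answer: 2*√(-728 - 105*I*√5)/7 ≈ 1.2276 - 7.8061*I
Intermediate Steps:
g(O) = -2/7 + O^(3/2)/7 (g(O) = -2/7 + (O*√O)/7 = -2/7 + O^(3/2)/7)
√((6*2)*g(-5) - 56) = √((6*2)*(-2/7 + (-5)^(3/2)/7) - 56) = √(12*(-2/7 + (-5*I*√5)/7) - 56) = √(12*(-2/7 - 5*I*√5/7) - 56) = √((-24/7 - 60*I*√5/7) - 56) = √(-416/7 - 60*I*√5/7)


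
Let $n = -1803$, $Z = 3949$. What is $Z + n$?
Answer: $2146$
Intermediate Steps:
$Z + n = 3949 - 1803 = 2146$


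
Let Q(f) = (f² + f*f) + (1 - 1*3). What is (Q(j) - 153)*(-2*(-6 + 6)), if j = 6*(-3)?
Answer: 0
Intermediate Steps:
j = -18
Q(f) = -2 + 2*f² (Q(f) = (f² + f²) + (1 - 3) = 2*f² - 2 = -2 + 2*f²)
(Q(j) - 153)*(-2*(-6 + 6)) = ((-2 + 2*(-18)²) - 153)*(-2*(-6 + 6)) = ((-2 + 2*324) - 153)*(-2*0) = ((-2 + 648) - 153)*0 = (646 - 153)*0 = 493*0 = 0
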